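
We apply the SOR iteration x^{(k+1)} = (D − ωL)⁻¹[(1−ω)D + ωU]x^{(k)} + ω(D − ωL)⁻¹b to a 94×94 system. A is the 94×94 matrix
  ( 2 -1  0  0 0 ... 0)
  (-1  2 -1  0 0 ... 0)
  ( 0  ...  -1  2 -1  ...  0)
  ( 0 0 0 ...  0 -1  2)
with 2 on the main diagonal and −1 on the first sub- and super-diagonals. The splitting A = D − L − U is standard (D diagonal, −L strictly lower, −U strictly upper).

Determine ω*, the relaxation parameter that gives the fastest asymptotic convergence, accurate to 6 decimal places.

ω* = 1.935990

[ρ_J] n=94: ρ(B_J) = cos(π/(n+1)) = cos(π/95) = 0.999453.
√(1−ρ_J²) simplifies to sin(π/95) = 0.0330634.
ω* = 2 / (1 + 0.0330634) = 2 / 1.0330634 ≈ 1.935990.
ρ_SOR = ω* − 1 = 1.935990 − 1 = 0.935990.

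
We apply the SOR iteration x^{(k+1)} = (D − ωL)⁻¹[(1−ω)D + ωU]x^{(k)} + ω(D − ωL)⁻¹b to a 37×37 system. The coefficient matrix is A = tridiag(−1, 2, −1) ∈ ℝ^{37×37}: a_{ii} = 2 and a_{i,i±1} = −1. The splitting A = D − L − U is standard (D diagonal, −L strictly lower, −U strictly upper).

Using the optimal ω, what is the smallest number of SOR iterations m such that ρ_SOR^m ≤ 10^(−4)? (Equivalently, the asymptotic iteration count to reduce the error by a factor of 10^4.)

m = 56

B_J for the 37×37 system has eigenvalues cos(kπ/38); ρ_J = cos(π/38) = 0.9965845.
√(1−ρ_J²) simplifies to sin(π/38) = 0.0825793.
ω* = 2/(1+0.0825793) = 1.8474397
Hence ρ(B_{ω*}) = 1.8474397 − 1 = 0.8474397.
(0.8474397)^m ≤ 10^{−4}  ⇒  m·ln(0.8474397) ≤ −4·ln10  ⇒  m ≥ 55.639  ⇒  m = 56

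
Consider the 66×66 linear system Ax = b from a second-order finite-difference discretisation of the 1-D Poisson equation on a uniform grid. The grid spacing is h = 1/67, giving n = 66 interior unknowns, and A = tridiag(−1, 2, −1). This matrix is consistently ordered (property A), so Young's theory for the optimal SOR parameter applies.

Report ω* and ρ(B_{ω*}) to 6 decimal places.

ω* = 1.910453, ρ_SOR = 0.910453

B_J for the 66×66 system has eigenvalues cos(kπ/67); ρ_J = cos(π/67) = 0.998901.
√(1−ρ_J²) = |sin(π/67)| = 0.0468723
So ω* = 2/1.0468723 = 1.910453 (Young).
At ω = 1.910453 every |λ(B_ω)| = ω−1, so ρ_SOR = 0.910453.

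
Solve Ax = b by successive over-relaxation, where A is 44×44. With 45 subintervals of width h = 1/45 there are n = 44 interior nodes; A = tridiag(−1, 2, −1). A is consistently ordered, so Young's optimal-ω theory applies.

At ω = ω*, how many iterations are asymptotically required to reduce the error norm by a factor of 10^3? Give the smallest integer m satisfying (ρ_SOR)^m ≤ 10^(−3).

m = 50

½·tridiag(1,0,1) at n=44: λ_k = cos(kπ/45); max |λ| at k=1 ⇒ ρ_J = cos(π/45) ≈ 0.9975641.
root = sin(π/45) = 0.0697565  (since 1−cos² = sin²).
ω* = 2 / (1 + 0.0697565) = 2 / 1.0697565 ≈ 1.8695843.
ρ_SOR = ω* − 1 ≈ 0.8695843.
ρ_SOR^m ≤ 10^(−3) ⇔ m ≥ 3·ln10/(−ln 0.8695843) = 6.90776/0.13974 = 49.433; m = ⌈49.433⌉ = 50.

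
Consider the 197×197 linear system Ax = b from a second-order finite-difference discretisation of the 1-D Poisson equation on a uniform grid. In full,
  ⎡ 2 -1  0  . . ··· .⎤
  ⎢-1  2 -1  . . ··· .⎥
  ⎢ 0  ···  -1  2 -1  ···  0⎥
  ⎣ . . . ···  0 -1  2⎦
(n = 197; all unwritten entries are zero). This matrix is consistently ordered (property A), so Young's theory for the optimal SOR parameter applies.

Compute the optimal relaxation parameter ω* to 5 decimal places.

ρ_J = max_k |cos(kπ/198)| = cos(π/198) = 0.99987
√(1 − cos²(π/198)) = sin(π/198) ≈ 0.015866.
[ω*] 2 ÷ (1 + 0.015866) = 2 ÷ 1.015866 = 1.96876.
At ω = 1.96876 every |λ(B_ω)| = ω−1, so ρ_SOR = 0.96876.

ω* = 1.96876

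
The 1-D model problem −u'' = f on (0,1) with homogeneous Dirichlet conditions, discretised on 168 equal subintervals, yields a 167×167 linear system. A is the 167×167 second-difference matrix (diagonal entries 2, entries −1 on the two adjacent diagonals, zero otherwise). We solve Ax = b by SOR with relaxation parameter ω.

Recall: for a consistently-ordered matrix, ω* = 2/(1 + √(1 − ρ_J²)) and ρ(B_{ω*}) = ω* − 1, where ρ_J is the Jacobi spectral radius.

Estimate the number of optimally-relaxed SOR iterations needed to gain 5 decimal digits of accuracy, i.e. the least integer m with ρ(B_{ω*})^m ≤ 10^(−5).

n=167: λ(B_J) = 1 − λ(A)/2 = cos(kπ/168); k=1 gives ρ_J = 0.9998252.
1 − cos²(π/168) = sin²(π/168) ⇒ √(1−ρ_J²) = sin(π/168) = 0.0186989.
Then 2/(1+√(1−ρ_J²)) = 2/(1+0.0186989); ω* = 2/1.0186989 = 1.9632887.
Hence ρ(B_{ω*}) = 1.9632887 − 1 = 0.9632887.
ρ_SOR^m ≤ 10^(−5) ⇔ m ≥ 5·ln10/(−ln 0.9632887) = 11.5129/0.0374021 = 307.814; m = ⌈307.814⌉ = 308.

m = 308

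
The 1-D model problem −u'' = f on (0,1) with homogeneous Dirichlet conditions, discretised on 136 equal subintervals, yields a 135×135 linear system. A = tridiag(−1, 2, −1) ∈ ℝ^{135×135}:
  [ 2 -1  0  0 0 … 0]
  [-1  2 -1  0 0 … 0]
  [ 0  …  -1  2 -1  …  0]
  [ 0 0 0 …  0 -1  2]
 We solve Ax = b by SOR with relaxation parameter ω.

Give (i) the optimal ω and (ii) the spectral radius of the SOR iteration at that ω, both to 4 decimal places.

spectrum of D⁻¹(L+U) = {cos(kπ/136) : 1≤k≤135}; ρ_J = cos(π/136) = 0.9997.
√(1−ρ_J²) simplifies to sin(π/136) = 0.02310.
Then 2/(1+√(1−ρ_J²)) = 2/(1+0.02310); ω* = 2/1.02310 = 1.9548.
and ρ(B_{ω*}) = 1.9548 − 1 = 0.9548.

ω* = 1.9548, ρ_SOR = 0.9548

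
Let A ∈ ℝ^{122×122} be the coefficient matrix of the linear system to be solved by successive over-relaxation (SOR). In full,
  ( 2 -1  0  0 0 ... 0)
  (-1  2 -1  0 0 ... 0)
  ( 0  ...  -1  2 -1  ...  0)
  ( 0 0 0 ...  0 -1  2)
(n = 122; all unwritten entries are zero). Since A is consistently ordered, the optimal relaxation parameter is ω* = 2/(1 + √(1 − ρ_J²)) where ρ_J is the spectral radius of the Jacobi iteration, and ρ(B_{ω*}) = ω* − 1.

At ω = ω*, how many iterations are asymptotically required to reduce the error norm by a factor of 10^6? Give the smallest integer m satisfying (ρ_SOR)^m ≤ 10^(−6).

spectrum of D⁻¹(L+U) = {cos(kπ/123) : 1≤k≤122}; ρ_J = cos(π/123) = 0.9996738.
√(1 − cos²(π/123)) = sin(π/123) ≈ 0.0255386.
[ω*] 2 ÷ (1 + 0.0255386) = 2 ÷ 1.0255386 = 1.9501948.
Hence ρ(B_{ω*}) = 1.9501948 − 1 = 0.9501948.
6·ln10 = 13.8155; −ln(0.9501948) = 0.0510883; m = ⌈13.8155/0.0510883⌉ = ⌈270.424⌉ = 271.

m = 271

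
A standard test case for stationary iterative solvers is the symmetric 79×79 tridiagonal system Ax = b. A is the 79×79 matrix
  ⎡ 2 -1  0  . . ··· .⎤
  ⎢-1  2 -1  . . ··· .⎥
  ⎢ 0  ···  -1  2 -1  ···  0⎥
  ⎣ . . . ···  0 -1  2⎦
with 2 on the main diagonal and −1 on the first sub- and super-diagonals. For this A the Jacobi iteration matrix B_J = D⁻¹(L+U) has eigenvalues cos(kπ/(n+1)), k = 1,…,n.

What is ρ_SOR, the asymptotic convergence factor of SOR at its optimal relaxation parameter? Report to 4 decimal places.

ρ_SOR = 0.9244

spectrum of D⁻¹(L+U) = {cos(kπ/80) : 1≤k≤79}; ρ_J = cos(π/80) = 0.9992.
√(1 − cos²(π/80)) = sin(π/80) ≈ 0.03926.
ω* = 2/(1 + 0.03926) = 2/1.03926 = 1.9244.
ρ_SOR = ω* − 1 ≈ 0.9244.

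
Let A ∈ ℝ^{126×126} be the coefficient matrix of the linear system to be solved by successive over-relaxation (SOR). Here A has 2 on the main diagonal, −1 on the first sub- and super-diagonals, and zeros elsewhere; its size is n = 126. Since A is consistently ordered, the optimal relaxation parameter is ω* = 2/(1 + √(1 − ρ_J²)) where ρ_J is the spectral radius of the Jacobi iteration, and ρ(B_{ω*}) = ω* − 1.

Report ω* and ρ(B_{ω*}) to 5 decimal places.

[ρ_J] n=126: ρ(B_J) = cos(π/(n+1)) = cos(π/127) = 0.99969.
1 − cos²(π/127) = sin²(π/127) ⇒ √(1−ρ_J²) = sin(π/127) = 0.024734.
ω* = 2/(1+0.024734) = 1.95173
[ρ_SOR] ω* − 1 = 0.95173.

ω* = 1.95173, ρ_SOR = 0.95173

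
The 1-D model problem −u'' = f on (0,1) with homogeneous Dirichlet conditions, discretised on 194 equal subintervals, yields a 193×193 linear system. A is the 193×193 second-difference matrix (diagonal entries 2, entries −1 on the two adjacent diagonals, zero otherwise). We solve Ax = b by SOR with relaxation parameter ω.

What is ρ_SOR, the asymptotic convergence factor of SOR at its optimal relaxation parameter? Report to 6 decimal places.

ρ_J = max_k |cos(kπ/194)| = cos(π/194) = 0.999869
√(1−ρ_J²) = |sin(π/194)| = 0.0161931
ω* = 2/(1 + 0.0161931) = 2/1.0161931 = 1.968130.
ρ(B_{ω*}) = ω*−1 = 0.968130

ρ_SOR = 0.968130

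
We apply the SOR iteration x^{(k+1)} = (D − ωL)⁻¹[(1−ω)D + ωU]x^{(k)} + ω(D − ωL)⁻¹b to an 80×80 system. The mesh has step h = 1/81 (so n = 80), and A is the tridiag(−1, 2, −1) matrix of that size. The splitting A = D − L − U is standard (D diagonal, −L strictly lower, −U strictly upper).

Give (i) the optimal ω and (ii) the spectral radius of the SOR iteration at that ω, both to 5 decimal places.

ω* = 1.92534, ρ_SOR = 0.92534

With n=80, ρ(Jacobi) = cos(π/81) = 0.99925.
√(1−ρ_J²) simplifies to sin(π/81) = 0.038775.
ω* = 2/(1+0.038775) = 1.92534
[ρ_SOR] ω* − 1 = 0.92534.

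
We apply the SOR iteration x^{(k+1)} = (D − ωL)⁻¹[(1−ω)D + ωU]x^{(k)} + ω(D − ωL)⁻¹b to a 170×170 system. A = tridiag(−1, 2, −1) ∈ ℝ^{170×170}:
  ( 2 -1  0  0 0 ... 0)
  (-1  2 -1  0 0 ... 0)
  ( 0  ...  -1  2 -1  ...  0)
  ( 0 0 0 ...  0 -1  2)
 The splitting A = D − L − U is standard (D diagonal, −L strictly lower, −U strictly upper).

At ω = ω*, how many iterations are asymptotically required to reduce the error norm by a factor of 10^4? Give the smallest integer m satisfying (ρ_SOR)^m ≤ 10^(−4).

m = 251

[ρ_J] n=170: ρ(B_J) = cos(π/(n+1)) = cos(π/171) = 0.9998312.
√(1−ρ_J²) simplifies to sin(π/171) = 0.0183709.
ω* = 2 / (1 + 0.0183709) = 2 / 1.0183709 ≈ 1.9639210.
ρ_SOR = ω* − 1 = 1.9639210 − 1 = 0.9639210.
(0.9639210)^m ≤ 10^{−4}  ⇒  m·ln(0.9639210) ≤ −4·ln10  ⇒  m ≥ 250.649  ⇒  m = 251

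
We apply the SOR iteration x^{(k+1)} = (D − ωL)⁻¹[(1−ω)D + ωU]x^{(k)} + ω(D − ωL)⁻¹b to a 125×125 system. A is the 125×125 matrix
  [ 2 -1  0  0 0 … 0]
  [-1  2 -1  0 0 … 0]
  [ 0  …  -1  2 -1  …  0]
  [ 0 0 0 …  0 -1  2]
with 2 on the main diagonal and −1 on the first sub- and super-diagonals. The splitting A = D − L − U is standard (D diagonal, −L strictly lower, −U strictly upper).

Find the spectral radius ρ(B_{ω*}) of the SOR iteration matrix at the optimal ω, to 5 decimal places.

ρ_SOR = 0.95135

n=125: λ(B_J) = 1 − λ(A)/2 = cos(kπ/126); k=1 gives ρ_J = 0.99969.
√(1 − cos²(π/126)) = sin(π/126) ≈ 0.024931.
[ω*] 2 ÷ (1 + 0.024931) = 2 ÷ 1.024931 = 1.95135.
ρ_SOR = ω* − 1 = 1.95135 − 1 = 0.95135.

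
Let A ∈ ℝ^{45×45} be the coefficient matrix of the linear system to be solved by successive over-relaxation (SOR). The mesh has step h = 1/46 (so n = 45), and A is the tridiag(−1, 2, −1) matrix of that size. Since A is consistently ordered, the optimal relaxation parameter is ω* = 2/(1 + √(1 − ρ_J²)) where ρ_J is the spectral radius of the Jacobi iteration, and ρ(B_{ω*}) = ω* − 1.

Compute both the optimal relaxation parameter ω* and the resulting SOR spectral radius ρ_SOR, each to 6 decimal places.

With n=45, ρ(Jacobi) = cos(π/46) = 0.997669.
1 − cos²(π/46) = sin²(π/46) ⇒ √(1−ρ_J²) = sin(π/46) = 0.0682424.
ω* = 2/(1 + 0.0682424) = 2/1.0682424 = 1.872234.
and ρ(B_{ω*}) = 1.872234 − 1 = 0.872234.

ω* = 1.872234, ρ_SOR = 0.872234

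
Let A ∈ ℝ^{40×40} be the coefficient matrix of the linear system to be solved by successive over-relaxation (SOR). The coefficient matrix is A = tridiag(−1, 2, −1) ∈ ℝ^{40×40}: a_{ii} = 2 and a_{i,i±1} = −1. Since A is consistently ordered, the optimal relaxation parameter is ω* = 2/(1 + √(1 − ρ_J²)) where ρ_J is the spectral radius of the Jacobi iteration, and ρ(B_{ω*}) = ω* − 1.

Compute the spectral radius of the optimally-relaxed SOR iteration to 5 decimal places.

B_J for the 40×40 system has eigenvalues cos(kπ/41); ρ_J = cos(π/41) = 0.99707.
√(1−ρ_J²) = |sin(π/41)| = 0.076549
So ω* = 2/1.076549 = 1.85779 (Young).
and ρ(B_{ω*}) = 1.85779 − 1 = 0.85779.

ρ_SOR = 0.85779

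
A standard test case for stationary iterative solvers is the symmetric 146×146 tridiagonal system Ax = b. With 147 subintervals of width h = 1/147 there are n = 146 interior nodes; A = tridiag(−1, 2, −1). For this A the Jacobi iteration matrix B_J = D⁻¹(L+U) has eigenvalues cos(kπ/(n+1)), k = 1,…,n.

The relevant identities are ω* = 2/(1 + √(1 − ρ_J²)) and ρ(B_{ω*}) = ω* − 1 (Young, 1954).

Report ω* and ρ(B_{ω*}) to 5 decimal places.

ω* = 1.95815, ρ_SOR = 0.95815

With n=146, ρ(Jacobi) = cos(π/147) = 0.99977.
√(1−ρ_J²) simplifies to sin(π/147) = 0.021370.
So ω* = 2/1.021370 = 1.95815 (Young).
ρ(B_{ω*}) = ω*−1 = 0.95815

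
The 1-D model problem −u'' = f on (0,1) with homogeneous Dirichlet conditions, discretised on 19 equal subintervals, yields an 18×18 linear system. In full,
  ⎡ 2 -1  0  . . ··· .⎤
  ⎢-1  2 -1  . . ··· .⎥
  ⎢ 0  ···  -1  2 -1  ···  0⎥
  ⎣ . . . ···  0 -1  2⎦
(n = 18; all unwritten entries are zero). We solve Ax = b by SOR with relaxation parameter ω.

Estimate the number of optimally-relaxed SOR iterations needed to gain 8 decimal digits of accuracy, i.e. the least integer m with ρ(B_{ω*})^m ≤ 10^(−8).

½·tridiag(1,0,1) at n=18: λ_k = cos(kπ/19); max |λ| at k=1 ⇒ ρ_J = cos(π/19) ≈ 0.9863613.
√(1−ρ_J²) = |sin(π/19)| = 0.1645946
ω* = 2/(1+0.1645946) = 1.7173358
and ρ(B_{ω*}) = 1.7173358 − 1 = 0.7173358.
For 8 digits: m = 8·ln10 / (−ln 0.7173358) = 18.4207/0.332211 = 55.449; round up → m = 56.

m = 56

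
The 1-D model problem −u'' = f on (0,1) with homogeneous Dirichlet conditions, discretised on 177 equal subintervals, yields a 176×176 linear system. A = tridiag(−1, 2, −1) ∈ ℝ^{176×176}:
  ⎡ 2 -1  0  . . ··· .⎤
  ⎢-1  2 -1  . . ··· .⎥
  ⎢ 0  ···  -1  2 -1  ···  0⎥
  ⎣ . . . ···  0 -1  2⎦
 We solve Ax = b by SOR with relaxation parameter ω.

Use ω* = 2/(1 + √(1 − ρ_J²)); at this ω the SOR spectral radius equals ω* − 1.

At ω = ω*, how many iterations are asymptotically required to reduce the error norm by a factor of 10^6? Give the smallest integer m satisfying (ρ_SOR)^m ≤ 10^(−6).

m = 390

n=176: λ(B_J) = 1 − λ(A)/2 = cos(kπ/177); k=1 gives ρ_J = 0.9998425.
√(1−ρ_J²) = |sin(π/177)| = 0.0177482
Then 2/(1+√(1−ρ_J²)) = 2/(1+0.0177482); ω* = 2/1.0177482 = 1.9651226.
Hence ρ(B_{ω*}) = 1.9651226 − 1 = 0.9651226.
m ≥ 6·ln10 / (−ln 0.9651226) = 389.168; smallest integer m = 390.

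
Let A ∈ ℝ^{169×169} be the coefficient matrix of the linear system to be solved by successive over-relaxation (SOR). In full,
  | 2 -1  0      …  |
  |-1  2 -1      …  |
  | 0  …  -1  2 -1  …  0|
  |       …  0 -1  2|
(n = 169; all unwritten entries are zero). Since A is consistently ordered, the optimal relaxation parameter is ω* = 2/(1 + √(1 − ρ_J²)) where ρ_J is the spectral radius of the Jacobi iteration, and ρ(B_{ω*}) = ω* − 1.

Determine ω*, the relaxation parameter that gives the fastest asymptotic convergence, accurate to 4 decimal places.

ω* = 1.9637

With n=169, ρ(Jacobi) = cos(π/170) = 0.9998.
1 − cos²(π/170) = sin²(π/170) ⇒ √(1−ρ_J²) = sin(π/170) = 0.01848.
Then 2/(1+√(1−ρ_J²)) = 2/(1+0.01848); ω* = 2/1.01848 = 1.9637.
[ρ_SOR] ω* − 1 = 0.9637.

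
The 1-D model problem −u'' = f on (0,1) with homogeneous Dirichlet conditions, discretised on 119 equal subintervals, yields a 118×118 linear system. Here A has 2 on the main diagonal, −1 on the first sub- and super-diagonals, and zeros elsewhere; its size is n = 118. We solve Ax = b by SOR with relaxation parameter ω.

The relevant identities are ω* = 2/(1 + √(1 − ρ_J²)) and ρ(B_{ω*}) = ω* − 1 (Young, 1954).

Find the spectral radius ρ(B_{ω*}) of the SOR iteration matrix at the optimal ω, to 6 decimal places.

ρ_SOR = 0.948564

B_J for the 118×118 system has eigenvalues cos(kπ/119); ρ_J = cos(π/119) = 0.999652.
root = sin(π/119) = 0.0263969  (since 1−cos² = sin²).
So ω* = 2/1.0263969 = 1.948564 (Young).
ρ(B_{ω*}) = ω*−1 = 0.948564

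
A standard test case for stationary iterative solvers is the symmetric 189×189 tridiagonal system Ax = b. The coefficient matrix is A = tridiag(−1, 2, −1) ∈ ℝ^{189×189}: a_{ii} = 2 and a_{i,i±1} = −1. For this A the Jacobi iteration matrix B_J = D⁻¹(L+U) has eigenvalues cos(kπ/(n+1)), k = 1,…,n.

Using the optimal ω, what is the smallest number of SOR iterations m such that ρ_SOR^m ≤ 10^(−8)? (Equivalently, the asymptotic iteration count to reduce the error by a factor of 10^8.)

ρ_J = max_k |cos(kπ/190)| = cos(π/190) = 0.9998633
root = sin(π/190) = 0.0165339  (since 1−cos² = sin²).
ω* = 2/(1+0.0165339) = 1.9674700
Hence ρ(B_{ω*}) = 1.9674700 − 1 = 0.9674700.
ρ_SOR^m ≤ 10^(−8) ⇔ m ≥ 8·ln10/(−ln 0.9674700) = 18.4207/0.0330709 = 557.006; m = ⌈557.006⌉ = 558.

m = 558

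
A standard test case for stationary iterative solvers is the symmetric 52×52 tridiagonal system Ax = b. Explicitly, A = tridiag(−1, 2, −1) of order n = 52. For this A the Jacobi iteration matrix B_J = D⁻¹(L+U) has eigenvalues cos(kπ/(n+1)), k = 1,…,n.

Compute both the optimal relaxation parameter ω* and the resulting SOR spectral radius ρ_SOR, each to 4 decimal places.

ω* = 1.8881, ρ_SOR = 0.8881

ρ_J = max_k |cos(kπ/53)| = cos(π/53) = 0.9982
√(1−ρ_J²) simplifies to sin(π/53) = 0.05924.
Then 2/(1+√(1−ρ_J²)) = 2/(1+0.05924); ω* = 2/1.05924 = 1.8881.
[ρ_SOR] ω* − 1 = 0.8881.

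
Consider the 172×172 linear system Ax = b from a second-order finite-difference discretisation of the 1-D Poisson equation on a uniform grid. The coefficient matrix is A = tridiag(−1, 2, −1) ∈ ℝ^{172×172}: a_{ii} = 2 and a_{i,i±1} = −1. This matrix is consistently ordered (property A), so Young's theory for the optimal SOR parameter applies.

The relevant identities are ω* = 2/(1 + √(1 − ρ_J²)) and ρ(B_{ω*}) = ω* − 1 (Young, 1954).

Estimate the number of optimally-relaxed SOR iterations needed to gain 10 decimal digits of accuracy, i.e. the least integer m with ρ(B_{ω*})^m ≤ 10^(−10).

m = 634

With n=172, ρ(Jacobi) = cos(π/173) = 0.9998351.
√(1−ρ_J²) simplifies to sin(π/173) = 0.0181585.
[ω*] 2 ÷ (1 + 0.0181585) = 2 ÷ 1.0181585 = 1.9643307.
Hence ρ(B_{ω*}) = 1.9643307 − 1 = 0.9643307.
Need (0.9643307)^m ≤ 10^(−10): m ≥ 10·ln10/|ln 0.9643307| = 23.0259/0.036321 = 633.956 ⇒ m = 634.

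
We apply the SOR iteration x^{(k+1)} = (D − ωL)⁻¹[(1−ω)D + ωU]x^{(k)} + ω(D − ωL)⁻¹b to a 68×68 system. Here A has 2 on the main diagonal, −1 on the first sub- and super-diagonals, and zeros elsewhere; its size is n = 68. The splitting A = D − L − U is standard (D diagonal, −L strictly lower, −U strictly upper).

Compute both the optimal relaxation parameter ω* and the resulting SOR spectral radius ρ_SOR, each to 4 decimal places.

[ρ_J] n=68: ρ(B_J) = cos(π/(n+1)) = cos(π/69) = 0.9990.
√(1−ρ_J²) simplifies to sin(π/69) = 0.04551.
Then 2/(1+√(1−ρ_J²)) = 2/(1+0.04551); ω* = 2/1.04551 = 1.9129.
Hence ρ(B_{ω*}) = 1.9129 − 1 = 0.9129.

ω* = 1.9129, ρ_SOR = 0.9129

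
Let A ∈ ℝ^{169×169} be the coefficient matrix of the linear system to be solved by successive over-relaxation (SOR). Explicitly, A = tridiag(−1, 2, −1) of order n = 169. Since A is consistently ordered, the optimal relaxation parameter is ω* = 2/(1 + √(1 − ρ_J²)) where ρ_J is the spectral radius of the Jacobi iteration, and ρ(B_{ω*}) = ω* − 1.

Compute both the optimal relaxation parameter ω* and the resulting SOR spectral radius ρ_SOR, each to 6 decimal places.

ω* = 1.963713, ρ_SOR = 0.963713

B_J for the 169×169 system has eigenvalues cos(kπ/170); ρ_J = cos(π/170) = 0.999829.
√(1 − cos²(π/170)) = sin(π/170) ≈ 0.0184789.
[ω*] 2 ÷ (1 + 0.0184789) = 2 ÷ 1.0184789 = 1.963713.
At ω = 1.963713 every |λ(B_ω)| = ω−1, so ρ_SOR = 0.963713.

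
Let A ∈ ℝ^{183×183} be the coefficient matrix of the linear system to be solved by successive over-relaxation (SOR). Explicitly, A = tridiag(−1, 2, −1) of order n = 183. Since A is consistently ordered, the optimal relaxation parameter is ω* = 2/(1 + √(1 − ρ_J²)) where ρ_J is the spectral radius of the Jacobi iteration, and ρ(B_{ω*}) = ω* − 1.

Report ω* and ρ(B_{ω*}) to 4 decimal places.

ω* = 1.9664, ρ_SOR = 0.9664

B_J for the 183×183 system has eigenvalues cos(kπ/184); ρ_J = cos(π/184) = 0.9999.
√(1 − cos²(π/184)) = sin(π/184) ≈ 0.01707.
ω* = 2/(1 + 0.01707) = 2/1.01707 = 1.9664.
ρ_SOR = ω* − 1 = 1.9664 − 1 = 0.9664.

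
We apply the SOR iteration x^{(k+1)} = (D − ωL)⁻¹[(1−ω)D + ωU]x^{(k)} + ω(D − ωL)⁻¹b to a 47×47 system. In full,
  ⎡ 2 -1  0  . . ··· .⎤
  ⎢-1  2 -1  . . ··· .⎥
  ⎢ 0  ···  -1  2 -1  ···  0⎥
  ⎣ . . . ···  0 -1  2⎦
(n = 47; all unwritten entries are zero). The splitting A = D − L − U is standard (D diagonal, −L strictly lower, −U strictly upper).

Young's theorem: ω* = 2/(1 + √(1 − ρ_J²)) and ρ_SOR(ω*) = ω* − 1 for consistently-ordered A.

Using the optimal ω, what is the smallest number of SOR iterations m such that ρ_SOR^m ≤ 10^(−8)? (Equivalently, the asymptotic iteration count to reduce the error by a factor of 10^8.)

m = 141

spectrum of D⁻¹(L+U) = {cos(kπ/48) : 1≤k≤47}; ρ_J = cos(π/48) = 0.9978589.
√(1 − cos²(π/48)) = sin(π/48) ≈ 0.0654031.
Then 2/(1+√(1−ρ_J²)) = 2/(1+0.0654031); ω* = 2/1.0654031 = 1.8772237.
Hence ρ(B_{ω*}) = 1.8772237 − 1 = 0.8772237.
(0.8772237)^m ≤ 10^{−8}  ⇒  m·ln(0.8772237) ≤ −8·ln10  ⇒  m ≥ 140.624  ⇒  m = 141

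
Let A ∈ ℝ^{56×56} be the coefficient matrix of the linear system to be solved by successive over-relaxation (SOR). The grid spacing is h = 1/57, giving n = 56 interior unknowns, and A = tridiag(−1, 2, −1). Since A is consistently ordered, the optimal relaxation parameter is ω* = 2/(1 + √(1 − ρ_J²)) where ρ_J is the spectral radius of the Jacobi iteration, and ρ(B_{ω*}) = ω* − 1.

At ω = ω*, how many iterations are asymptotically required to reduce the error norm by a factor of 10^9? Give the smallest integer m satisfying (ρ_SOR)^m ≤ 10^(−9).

[ρ_J] n=56: ρ(B_J) = cos(π/(n+1)) = cos(π/57) = 0.9984815.
root = sin(π/57) = 0.0550878  (since 1−cos² = sin²).
[ω*] 2 ÷ (1 + 0.0550878) = 2 ÷ 1.0550878 = 1.8955768.
and ρ(B_{ω*}) = 1.8955768 − 1 = 0.8955768.
m ≥ 9·ln10 / (−ln 0.8955768) = 187.903; smallest integer m = 188.

m = 188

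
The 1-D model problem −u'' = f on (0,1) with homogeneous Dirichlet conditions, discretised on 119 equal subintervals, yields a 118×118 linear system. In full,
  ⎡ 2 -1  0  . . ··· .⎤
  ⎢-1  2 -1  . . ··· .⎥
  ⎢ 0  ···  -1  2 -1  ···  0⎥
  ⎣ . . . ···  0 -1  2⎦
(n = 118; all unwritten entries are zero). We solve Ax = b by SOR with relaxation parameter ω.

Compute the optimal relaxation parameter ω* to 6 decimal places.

ω* = 1.948564

B_J for the 118×118 system has eigenvalues cos(kπ/119); ρ_J = cos(π/119) = 0.999652.
√(1−ρ_J²) = |sin(π/119)| = 0.0263969
Then 2/(1+√(1−ρ_J²)) = 2/(1+0.0263969); ω* = 2/1.0263969 = 1.948564.
and ρ(B_{ω*}) = 1.948564 − 1 = 0.948564.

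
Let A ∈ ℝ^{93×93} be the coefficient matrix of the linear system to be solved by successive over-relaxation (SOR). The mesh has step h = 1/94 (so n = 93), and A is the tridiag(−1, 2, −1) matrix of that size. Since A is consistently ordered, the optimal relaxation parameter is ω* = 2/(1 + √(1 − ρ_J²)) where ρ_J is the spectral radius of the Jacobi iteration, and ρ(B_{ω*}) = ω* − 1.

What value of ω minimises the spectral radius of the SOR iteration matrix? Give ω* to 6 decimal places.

ω* = 1.935331

½·tridiag(1,0,1) at n=93: λ_k = cos(kπ/94); max |λ| at k=1 ⇒ ρ_J = cos(π/94) ≈ 0.999442.
√(1 − cos²(π/94)) = sin(π/94) ≈ 0.0334150.
Then 2/(1+√(1−ρ_J²)) = 2/(1+0.0334150); ω* = 2/1.0334150 = 1.935331.
ρ_SOR = ω* − 1 ≈ 0.935331.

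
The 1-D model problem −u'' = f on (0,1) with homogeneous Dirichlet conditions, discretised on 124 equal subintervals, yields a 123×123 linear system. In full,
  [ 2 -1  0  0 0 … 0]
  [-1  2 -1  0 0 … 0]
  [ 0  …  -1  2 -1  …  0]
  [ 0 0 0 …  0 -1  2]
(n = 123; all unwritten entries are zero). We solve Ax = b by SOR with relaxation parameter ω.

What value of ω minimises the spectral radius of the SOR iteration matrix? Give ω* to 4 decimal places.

n=123: λ(B_J) = 1 − λ(A)/2 = cos(kπ/124); k=1 gives ρ_J = 0.9997.
1 − cos²(π/124) = sin²(π/124) ⇒ √(1−ρ_J²) = sin(π/124) = 0.02533.
Then 2/(1+√(1−ρ_J²)) = 2/(1+0.02533); ω* = 2/1.02533 = 1.9506.
ρ_SOR = ω* − 1 = 1.9506 − 1 = 0.9506.

ω* = 1.9506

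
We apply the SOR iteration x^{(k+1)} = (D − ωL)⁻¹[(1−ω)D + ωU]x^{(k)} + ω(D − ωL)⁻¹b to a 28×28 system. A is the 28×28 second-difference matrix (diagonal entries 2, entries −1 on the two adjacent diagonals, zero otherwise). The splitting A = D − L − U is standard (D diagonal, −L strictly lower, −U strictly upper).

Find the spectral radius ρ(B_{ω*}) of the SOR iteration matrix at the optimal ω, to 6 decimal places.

spectrum of D⁻¹(L+U) = {cos(kπ/29) : 1≤k≤28}; ρ_J = cos(π/29) = 0.994138.
1 − cos²(π/29) = sin²(π/29) ⇒ √(1−ρ_J²) = sin(π/29) = 0.1081190.
Young: ω* = 2/(1+√(1−ρ_J²)) = 2/(1+0.1081190) = 2/1.1081190 = 1.804860.
and ρ(B_{ω*}) = 1.804860 − 1 = 0.804860.

ρ_SOR = 0.804860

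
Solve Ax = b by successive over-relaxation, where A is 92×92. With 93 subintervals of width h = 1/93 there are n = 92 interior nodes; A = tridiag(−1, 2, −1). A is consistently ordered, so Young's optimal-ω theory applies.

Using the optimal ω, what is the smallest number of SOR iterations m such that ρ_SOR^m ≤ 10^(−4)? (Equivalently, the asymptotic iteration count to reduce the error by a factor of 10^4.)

n=92: λ(B_J) = 1 − λ(A)/2 = cos(kπ/93); k=1 gives ρ_J = 0.9994295.
√(1−ρ_J²) simplifies to sin(π/93) = 0.0337741.
ω* = 2/(1 + 0.0337741) = 2/1.0337741 = 1.9346586.
At ω = 1.9346586 every |λ(B_ω)| = ω−1, so ρ_SOR = 0.9346586.
For 4 digits: m = 4·ln10 / (−ln 0.9346586) = 9.21034/0.067574 = 136.300; round up → m = 137.

m = 137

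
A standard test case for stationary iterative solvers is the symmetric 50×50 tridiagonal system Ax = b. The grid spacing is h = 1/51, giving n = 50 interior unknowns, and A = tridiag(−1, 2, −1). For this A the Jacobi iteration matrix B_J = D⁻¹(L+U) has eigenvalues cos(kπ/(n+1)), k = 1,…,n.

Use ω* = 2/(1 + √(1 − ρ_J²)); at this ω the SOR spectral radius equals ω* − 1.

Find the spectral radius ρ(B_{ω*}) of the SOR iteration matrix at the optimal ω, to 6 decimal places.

ρ_SOR = 0.884018

With n=50, ρ(Jacobi) = cos(π/51) = 0.998103.
root = sin(π/51) = 0.0615609  (since 1−cos² = sin²).
So ω* = 2/1.0615609 = 1.884018 (Young).
[ρ_SOR] ω* − 1 = 0.884018.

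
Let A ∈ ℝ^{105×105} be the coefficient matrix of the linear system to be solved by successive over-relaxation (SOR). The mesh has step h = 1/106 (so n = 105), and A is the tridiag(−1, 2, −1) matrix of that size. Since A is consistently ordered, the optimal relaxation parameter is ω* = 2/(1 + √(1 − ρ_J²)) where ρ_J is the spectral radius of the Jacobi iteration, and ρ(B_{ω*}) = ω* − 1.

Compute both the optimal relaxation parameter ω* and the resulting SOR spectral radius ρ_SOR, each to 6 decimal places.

ω* = 1.942439, ρ_SOR = 0.942439

[ρ_J] n=105: ρ(B_J) = cos(π/(n+1)) = cos(π/106) = 0.999561.
√(1−ρ_J²) = |sin(π/106)| = 0.0296333
ω* = 2/(1+0.0296333) = 1.942439
At ω = 1.942439 every |λ(B_ω)| = ω−1, so ρ_SOR = 0.942439.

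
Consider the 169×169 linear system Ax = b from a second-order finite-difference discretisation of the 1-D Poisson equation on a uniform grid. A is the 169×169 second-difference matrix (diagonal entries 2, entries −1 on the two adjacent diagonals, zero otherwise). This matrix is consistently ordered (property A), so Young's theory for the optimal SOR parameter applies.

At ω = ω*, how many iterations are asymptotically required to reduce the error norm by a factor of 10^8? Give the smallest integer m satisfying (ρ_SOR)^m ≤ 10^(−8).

spectrum of D⁻¹(L+U) = {cos(kπ/170) : 1≤k≤169}; ρ_J = cos(π/170) = 0.9998293.
√(1 − cos²(π/170)) = sin(π/170) ≈ 0.0184789.
ω* = 2 / (1 + 0.0184789) = 2 / 1.0184789 ≈ 1.9637127.
ρ(B_{ω*}) = ω*−1 = 0.9637127
8·ln10 = 18.4207; −ln(0.9637127) = 0.0369621; m = ⌈18.4207/0.0369621⌉ = ⌈498.367⌉ = 499.

m = 499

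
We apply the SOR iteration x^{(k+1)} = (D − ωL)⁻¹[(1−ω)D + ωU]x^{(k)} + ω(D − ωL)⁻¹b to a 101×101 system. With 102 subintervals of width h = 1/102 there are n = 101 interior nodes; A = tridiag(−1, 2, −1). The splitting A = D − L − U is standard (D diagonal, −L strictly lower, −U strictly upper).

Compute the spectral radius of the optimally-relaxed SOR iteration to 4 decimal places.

½·tridiag(1,0,1) at n=101: λ_k = cos(kπ/102); max |λ| at k=1 ⇒ ρ_J = cos(π/102) ≈ 0.9995.
root = sin(π/102) = 0.03080  (since 1−cos² = sin²).
ω* = 2 / (1 + 0.03080) = 2 / 1.03080 ≈ 1.9402.
[ρ_SOR] ω* − 1 = 0.9402.

ρ_SOR = 0.9402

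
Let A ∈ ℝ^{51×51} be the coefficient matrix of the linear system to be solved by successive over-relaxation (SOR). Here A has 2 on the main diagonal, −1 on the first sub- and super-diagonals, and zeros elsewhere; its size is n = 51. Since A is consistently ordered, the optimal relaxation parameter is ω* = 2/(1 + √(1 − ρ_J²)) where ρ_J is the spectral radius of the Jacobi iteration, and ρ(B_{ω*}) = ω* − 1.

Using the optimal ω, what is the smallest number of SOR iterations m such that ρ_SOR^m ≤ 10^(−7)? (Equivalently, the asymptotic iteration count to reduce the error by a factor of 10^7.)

m = 134

ρ_J = max_k |cos(kπ/52)| = cos(π/52) = 0.9981756
√(1−ρ_J²) = |sin(π/52)| = 0.0603785
ω* = 2 / (1 + 0.0603785) = 2 / 1.0603785 ≈ 1.8861190.
ρ_SOR = ω* − 1 ≈ 0.8861190.
Need (0.8861190)^m ≤ 10^(−7): m ≥ 7·ln10/|ln 0.8861190| = 16.1181/0.120904 = 133.313 ⇒ m = 134.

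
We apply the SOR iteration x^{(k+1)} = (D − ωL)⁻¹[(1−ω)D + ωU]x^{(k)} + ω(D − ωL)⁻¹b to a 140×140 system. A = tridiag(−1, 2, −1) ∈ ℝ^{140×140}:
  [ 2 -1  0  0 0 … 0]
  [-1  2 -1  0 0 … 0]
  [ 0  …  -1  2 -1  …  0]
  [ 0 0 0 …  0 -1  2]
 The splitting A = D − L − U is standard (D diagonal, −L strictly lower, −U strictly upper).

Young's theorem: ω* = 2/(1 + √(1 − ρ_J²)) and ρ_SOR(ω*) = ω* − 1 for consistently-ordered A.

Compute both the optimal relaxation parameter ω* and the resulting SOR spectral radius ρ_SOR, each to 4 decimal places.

ω* = 1.9564, ρ_SOR = 0.9564

ρ_J = max_k |cos(kπ/141)| = cos(π/141) = 0.9998
√(1 − cos²(π/141)) = sin(π/141) ≈ 0.02228.
ω* = 2/(1 + 0.02228) = 2/1.02228 = 1.9564.
ρ(B_{ω*}) = ω*−1 = 0.9564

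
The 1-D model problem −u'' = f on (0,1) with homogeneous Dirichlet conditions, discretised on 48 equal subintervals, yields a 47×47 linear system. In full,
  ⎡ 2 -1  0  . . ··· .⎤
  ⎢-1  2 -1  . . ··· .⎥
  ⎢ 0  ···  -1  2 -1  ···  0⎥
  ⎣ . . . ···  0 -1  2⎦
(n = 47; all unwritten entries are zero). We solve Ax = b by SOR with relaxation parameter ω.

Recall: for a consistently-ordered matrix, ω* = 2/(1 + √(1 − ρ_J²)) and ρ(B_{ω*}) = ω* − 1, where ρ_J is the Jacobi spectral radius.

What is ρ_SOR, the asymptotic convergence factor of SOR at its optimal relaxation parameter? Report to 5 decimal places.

ρ_SOR = 0.87722

B_J for the 47×47 system has eigenvalues cos(kπ/48); ρ_J = cos(π/48) = 0.99786.
1 − cos²(π/48) = sin²(π/48) ⇒ √(1−ρ_J²) = sin(π/48) = 0.065403.
ω* = 2 / (1 + 0.065403) = 2 / 1.065403 ≈ 1.87722.
ρ_SOR = ω* − 1 ≈ 0.87722.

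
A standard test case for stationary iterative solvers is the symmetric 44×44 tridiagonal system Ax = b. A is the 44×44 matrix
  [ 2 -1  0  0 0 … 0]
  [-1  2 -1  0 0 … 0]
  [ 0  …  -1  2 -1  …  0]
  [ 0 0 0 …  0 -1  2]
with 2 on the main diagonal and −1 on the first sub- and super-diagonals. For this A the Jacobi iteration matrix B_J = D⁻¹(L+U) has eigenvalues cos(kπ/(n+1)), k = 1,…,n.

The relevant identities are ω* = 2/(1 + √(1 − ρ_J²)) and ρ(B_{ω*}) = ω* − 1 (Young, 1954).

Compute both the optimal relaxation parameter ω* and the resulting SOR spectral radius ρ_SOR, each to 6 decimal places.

With n=44, ρ(Jacobi) = cos(π/45) = 0.997564.
1 − cos²(π/45) = sin²(π/45) ⇒ √(1−ρ_J²) = sin(π/45) = 0.0697565.
Young: ω* = 2/(1+√(1−ρ_J²)) = 2/(1+0.0697565) = 2/1.0697565 = 1.869584.
ρ_SOR = ω* − 1 = 1.869584 − 1 = 0.869584.

ω* = 1.869584, ρ_SOR = 0.869584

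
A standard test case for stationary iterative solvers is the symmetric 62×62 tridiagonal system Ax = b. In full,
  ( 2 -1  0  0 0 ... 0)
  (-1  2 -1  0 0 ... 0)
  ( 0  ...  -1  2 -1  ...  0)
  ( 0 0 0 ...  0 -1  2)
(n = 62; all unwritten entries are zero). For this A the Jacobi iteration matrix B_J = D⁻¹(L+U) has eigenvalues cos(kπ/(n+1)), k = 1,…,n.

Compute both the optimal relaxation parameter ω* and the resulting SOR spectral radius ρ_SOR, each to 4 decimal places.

n=62: λ(B_J) = 1 − λ(A)/2 = cos(kπ/63); k=1 gives ρ_J = 0.9988.
root = sin(π/63) = 0.04985  (since 1−cos² = sin²).
[ω*] 2 ÷ (1 + 0.04985) = 2 ÷ 1.04985 = 1.9050.
and ρ(B_{ω*}) = 1.9050 − 1 = 0.9050.

ω* = 1.9050, ρ_SOR = 0.9050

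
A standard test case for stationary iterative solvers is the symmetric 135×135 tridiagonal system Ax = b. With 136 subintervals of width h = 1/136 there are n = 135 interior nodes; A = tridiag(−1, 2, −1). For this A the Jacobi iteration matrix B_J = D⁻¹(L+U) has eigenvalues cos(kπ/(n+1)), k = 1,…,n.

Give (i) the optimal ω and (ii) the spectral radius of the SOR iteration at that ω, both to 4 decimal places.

spectrum of D⁻¹(L+U) = {cos(kπ/136) : 1≤k≤135}; ρ_J = cos(π/136) = 0.9997.
√(1−ρ_J²) = |sin(π/136)| = 0.02310
So ω* = 2/1.02310 = 1.9548 (Young).
Hence ρ(B_{ω*}) = 1.9548 − 1 = 0.9548.

ω* = 1.9548, ρ_SOR = 0.9548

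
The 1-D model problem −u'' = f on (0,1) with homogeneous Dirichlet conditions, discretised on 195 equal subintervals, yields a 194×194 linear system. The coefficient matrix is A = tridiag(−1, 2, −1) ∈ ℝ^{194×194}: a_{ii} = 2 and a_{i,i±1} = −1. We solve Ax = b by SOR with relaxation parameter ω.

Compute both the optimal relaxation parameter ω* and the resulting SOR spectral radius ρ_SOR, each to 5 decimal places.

ω* = 1.96829, ρ_SOR = 0.96829

spectrum of D⁻¹(L+U) = {cos(kπ/195) : 1≤k≤194}; ρ_J = cos(π/195) = 0.99987.
root = sin(π/195) = 0.016110  (since 1−cos² = sin²).
Then 2/(1+√(1−ρ_J²)) = 2/(1+0.016110); ω* = 2/1.016110 = 1.96829.
ρ_SOR = ω* − 1 = 1.96829 − 1 = 0.96829.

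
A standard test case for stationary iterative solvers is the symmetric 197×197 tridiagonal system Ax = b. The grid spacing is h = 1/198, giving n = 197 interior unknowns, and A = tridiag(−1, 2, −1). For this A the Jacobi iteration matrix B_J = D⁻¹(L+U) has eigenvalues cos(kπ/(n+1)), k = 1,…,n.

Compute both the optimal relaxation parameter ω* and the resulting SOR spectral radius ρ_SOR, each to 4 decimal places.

ω* = 1.9688, ρ_SOR = 0.9688

½·tridiag(1,0,1) at n=197: λ_k = cos(kπ/198); max |λ| at k=1 ⇒ ρ_J = cos(π/198) ≈ 0.9999.
√(1−ρ_J²) simplifies to sin(π/198) = 0.01587.
Then 2/(1+√(1−ρ_J²)) = 2/(1+0.01587); ω* = 2/1.01587 = 1.9688.
and ρ(B_{ω*}) = 1.9688 − 1 = 0.9688.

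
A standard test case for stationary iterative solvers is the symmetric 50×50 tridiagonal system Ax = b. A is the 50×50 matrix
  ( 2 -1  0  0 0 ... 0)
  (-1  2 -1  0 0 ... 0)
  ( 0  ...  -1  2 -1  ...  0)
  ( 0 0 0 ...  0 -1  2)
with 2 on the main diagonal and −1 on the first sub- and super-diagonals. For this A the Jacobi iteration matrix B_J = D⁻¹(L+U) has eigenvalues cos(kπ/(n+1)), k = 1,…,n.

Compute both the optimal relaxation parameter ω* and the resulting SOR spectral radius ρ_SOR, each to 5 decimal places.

ω* = 1.88402, ρ_SOR = 0.88402

With n=50, ρ(Jacobi) = cos(π/51) = 0.99810.
1 − cos²(π/51) = sin²(π/51) ⇒ √(1−ρ_J²) = sin(π/51) = 0.061561.
Young: ω* = 2/(1+√(1−ρ_J²)) = 2/(1+0.061561) = 2/1.061561 = 1.88402.
ρ_SOR = ω* − 1 = 1.88402 − 1 = 0.88402.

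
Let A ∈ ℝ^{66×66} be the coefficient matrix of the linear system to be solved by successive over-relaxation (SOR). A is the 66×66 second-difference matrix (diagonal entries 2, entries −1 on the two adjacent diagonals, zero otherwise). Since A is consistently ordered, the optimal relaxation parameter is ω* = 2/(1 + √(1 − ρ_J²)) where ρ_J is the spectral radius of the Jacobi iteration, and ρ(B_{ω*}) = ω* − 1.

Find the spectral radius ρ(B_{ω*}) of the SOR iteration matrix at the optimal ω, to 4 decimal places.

ρ_SOR = 0.9105

spectrum of D⁻¹(L+U) = {cos(kπ/67) : 1≤k≤66}; ρ_J = cos(π/67) = 0.9989.
√(1−ρ_J²) simplifies to sin(π/67) = 0.04687.
ω* = 2/(1+0.04687) = 1.9105
ρ_SOR = ω* − 1 ≈ 0.9105.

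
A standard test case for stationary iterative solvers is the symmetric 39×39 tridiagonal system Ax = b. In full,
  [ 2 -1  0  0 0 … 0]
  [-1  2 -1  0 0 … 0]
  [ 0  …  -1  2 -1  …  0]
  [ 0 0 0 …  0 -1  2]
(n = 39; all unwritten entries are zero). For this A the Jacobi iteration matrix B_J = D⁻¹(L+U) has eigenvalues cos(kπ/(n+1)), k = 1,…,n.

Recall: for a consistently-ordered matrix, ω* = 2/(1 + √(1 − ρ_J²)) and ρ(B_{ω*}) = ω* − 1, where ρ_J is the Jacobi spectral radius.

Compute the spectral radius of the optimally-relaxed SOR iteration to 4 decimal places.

spectrum of D⁻¹(L+U) = {cos(kπ/40) : 1≤k≤39}; ρ_J = cos(π/40) = 0.9969.
√(1 − cos²(π/40)) = sin(π/40) ≈ 0.07846.
ω* = 2/(1 + 0.07846) = 2/1.07846 = 1.8545.
[ρ_SOR] ω* − 1 = 0.8545.

ρ_SOR = 0.8545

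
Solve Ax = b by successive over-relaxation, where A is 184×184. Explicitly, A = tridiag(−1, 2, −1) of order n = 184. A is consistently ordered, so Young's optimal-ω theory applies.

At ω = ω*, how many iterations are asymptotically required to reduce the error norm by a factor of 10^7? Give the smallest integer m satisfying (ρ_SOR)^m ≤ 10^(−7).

½·tridiag(1,0,1) at n=184: λ_k = cos(kπ/185); max |λ| at k=1 ⇒ ρ_J = cos(π/185) ≈ 0.9998558.
1 − cos²(π/185) = sin²(π/185) ⇒ √(1−ρ_J²) = sin(π/185) = 0.0169808.
Young: ω* = 2/(1+√(1−ρ_J²)) = 2/(1+0.0169808) = 2/1.0169808 = 1.9666055.
ρ_SOR = ω* − 1 ≈ 0.9666055.
(0.9666055)^m ≤ 10^{−7}  ⇒  m·ln(0.9666055) ≤ −7·ln10  ⇒  m ≥ 474.553  ⇒  m = 475

m = 475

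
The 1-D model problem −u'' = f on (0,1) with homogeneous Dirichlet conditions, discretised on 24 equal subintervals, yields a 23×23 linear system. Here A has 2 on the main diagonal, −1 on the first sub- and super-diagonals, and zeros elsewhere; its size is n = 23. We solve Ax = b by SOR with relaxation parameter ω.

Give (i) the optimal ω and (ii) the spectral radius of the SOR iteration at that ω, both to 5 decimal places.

spectrum of D⁻¹(L+U) = {cos(kπ/24) : 1≤k≤23}; ρ_J = cos(π/24) = 0.99144.
1 − cos²(π/24) = sin²(π/24) ⇒ √(1−ρ_J²) = sin(π/24) = 0.130526.
Then 2/(1+√(1−ρ_J²)) = 2/(1+0.130526); ω* = 2/1.130526 = 1.76909.
and ρ(B_{ω*}) = 1.76909 − 1 = 0.76909.

ω* = 1.76909, ρ_SOR = 0.76909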